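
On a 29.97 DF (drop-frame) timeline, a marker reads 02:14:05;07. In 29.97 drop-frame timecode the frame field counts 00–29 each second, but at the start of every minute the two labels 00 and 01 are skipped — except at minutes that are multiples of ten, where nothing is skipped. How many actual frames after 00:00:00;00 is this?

241115

As if non-drop at 30 labels/s: (2 × 3600 + 14 × 60 + 5) × 30 + 7 = 241357.
Minute boundaries passed: 134; those not divisible by 10: 134 − 13 = 121; dropped labels = 2 × 121 = 242.
Actual frame index = 241357 − 242 = 241115.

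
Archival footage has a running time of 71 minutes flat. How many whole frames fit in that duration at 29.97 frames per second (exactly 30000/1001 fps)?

127672 frames

71 min = 4260 s.
Frames = 4260 × 30000/1001 = 127800000/1001 ≈ 127672.3277.
Complete frames: 127672.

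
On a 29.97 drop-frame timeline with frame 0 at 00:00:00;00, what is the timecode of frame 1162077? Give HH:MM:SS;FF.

Ten DF minutes hold 17982 frames, so frame 1162077 lies in block 64 (frames 1150848–1168829) with 11229 frames into that block.
The block's first minute is 1800 frames and the rest 1798 each; 11229 frames reaches minute 6, so 64 × 18 + 6 × 2 = 1164 labels have been skipped so far.
Adding those back, label number 1162077 + 1164 = 1163241 at 30 labels/s is 38774 s + 21 f = 10 h 46 min 14 s frame 21, i.e. 10:46:14;21.

10:46:14;21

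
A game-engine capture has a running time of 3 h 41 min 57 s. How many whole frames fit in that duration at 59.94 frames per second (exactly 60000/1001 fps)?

3 h 41 min 57 s = 13317 s.
Frames = 13317 × 60000/1001 = 799020000/1001 ≈ 798221.7782.
Complete frames: 798221.

798221 frames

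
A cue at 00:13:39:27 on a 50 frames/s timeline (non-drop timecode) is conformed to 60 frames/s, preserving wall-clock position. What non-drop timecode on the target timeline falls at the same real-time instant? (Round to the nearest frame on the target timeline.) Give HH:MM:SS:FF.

Source frame index: (0×3600 + 13×60 + 39) × 50 + 27 = 40977.
Real time: 40977 / (50) = 40977/50 s.
Target frame: (40977/50) × (60) = 245862/5 ≈ 49172.400 → 49172.
At 60 labels/s: frame 49172 → 00:13:39:32.

00:13:39:32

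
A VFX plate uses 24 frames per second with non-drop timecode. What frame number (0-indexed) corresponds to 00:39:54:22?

Total seconds to the label: (0 × 3600 + 39 × 60 + 54) = 2394.
Frame index = 2394 × 24 + 22 = 57478.

frame 57478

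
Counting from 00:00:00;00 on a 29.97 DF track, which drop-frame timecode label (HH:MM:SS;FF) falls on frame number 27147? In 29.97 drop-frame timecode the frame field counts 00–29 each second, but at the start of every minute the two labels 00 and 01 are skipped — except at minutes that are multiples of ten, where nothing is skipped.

Each 10-minute DF block holds 10 × 60 × 30 − 9 × 2 = 17982 frames. 27147 ÷ 17982 → 1 full block, remainder 9165.
Within the partial block the first minute is 1800 frames and each further minute 1798, so 5 further minute boundaries passed. Total skipped labels = 18 × 1 + 2 × 5 = 28.
Non-drop label index = 27147 + 28 = 27175; at 30 labels/s that is 00:15:05:25, i.e. DF 00:15:05;25.

00:15:05;25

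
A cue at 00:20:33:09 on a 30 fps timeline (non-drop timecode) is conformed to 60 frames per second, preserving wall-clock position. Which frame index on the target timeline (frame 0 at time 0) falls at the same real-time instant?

frame 73998

Source frame index: (0×3600 + 20×60 + 33) × 30 + 9 = 36999.
Real time: 36999 / (30) = 12333/10 s.
Target frame: (12333/10) × (60) = 73998.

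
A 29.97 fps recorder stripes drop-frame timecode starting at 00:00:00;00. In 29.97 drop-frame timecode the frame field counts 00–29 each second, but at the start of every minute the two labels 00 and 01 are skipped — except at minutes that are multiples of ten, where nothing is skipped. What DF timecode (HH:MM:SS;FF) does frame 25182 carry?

Each 10-minute DF block holds 10 × 60 × 30 − 9 × 2 = 17982 frames. 25182 ÷ 17982 → 1 full block, remainder 7200.
Within the partial block the first minute is 1800 frames and each further minute 1798, so 4 further minute boundaries passed. Total skipped labels = 18 × 1 + 2 × 4 = 26.
Non-drop label index = 25182 + 26 = 25208; at 30 labels/s that is 00:14:00:08, i.e. DF 00:14:00;08.

00:14:00;08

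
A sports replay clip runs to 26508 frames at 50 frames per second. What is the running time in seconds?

Running time = 26508 / (50) = 530.16 s.

530.16 seconds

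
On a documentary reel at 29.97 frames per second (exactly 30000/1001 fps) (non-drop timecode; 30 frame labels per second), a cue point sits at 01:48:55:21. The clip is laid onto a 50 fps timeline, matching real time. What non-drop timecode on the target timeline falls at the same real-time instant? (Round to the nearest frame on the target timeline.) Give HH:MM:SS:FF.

Source frame index: (1×3600 + 48×60 + 55) × 30 + 21 = 196071.
Real time: 196071 / (30000/1001) = 65422357/10000 s.
Target frame: (65422357/10000) × (50) = 65422357/200 ≈ 327111.785 → 327112.
At 50 labels/s: frame 327112 → 01:49:02:12.

01:49:02:12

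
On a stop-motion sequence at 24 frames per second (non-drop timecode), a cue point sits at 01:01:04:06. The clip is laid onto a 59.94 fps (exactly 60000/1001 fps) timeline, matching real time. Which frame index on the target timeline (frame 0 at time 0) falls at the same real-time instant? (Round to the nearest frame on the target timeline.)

Source frame index: (1×3600 + 1×60 + 4) × 24 + 6 = 87942.
Real time: 87942 / (24) = 14657/4 s.
Target frame: (14657/4) × (60000/1001) = 219855000/1001 ≈ 219635.365 → 219635.

frame 219635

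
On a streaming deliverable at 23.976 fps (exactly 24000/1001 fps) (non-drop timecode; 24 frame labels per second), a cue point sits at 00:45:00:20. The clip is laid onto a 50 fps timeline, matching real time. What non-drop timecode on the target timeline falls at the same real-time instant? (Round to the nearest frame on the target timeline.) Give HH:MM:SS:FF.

00:45:03:27

Source frame index: (0×3600 + 45×60 + 0) × 24 + 20 = 64820.
Real time: 64820 / (24000/1001) = 3244241/1200 s.
Target frame: (3244241/1200) × (50) = 3244241/24 ≈ 135176.708 → 135177.
At 50 labels/s: frame 135177 → 00:45:03:27.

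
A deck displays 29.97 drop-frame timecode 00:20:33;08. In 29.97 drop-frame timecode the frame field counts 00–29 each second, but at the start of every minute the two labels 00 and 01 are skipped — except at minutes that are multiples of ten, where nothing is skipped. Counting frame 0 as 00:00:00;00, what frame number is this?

Complete 10-minute blocks: 2, each 17982 frames → 35964.
Remaining 0 whole minutes in the current block: 0 frames.
Within the current minute: 33 × 30 + 8 = 998. Total = 35964 + 0 + 998 = 36962.

36962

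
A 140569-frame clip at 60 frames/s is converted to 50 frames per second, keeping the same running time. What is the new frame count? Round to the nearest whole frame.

117141 frames

Frames at target rate = 140569 × (50) / (60) = 702845/6 ≈ 117140.833.
Nearest whole frame: 117141.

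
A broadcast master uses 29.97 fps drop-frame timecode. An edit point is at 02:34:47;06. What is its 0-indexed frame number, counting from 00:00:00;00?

As if non-drop at 30 labels/s: (2 × 3600 + 34 × 60 + 47) × 30 + 6 = 278616.
Minute boundaries passed: 154; those not divisible by 10: 154 − 15 = 139; dropped labels = 2 × 139 = 278.
Actual frame index = 278616 − 278 = 278338.

278338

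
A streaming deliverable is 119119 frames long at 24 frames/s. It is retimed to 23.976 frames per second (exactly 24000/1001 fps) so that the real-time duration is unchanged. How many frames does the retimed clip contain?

119000 frames

Target frames = source frames × (target rate / source rate) = 119119 × (24000/1001)/(24) = 119119 × 1000/1001 = 119000.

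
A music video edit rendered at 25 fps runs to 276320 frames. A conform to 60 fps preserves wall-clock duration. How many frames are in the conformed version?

Target frames = source frames × (target rate / source rate) = 276320 × (60)/(25) = 276320 × 12/5 = 663168.

663168 frames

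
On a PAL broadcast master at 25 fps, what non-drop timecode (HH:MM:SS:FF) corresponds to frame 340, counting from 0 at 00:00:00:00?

340 ÷ 25 = 13 full seconds, remainder 15 frames.
13 s = 0 h 0 min 13 s.
Timecode: 00:00:13:15.

00:00:13:15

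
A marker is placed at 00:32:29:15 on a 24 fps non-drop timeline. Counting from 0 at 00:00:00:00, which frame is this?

46791

Total seconds to the label: (0 × 3600 + 32 × 60 + 29) = 1949.
Frame index = 1949 × 24 + 15 = 46791.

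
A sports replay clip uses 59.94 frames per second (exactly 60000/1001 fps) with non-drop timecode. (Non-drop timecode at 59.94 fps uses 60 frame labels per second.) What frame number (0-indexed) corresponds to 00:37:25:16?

frame 134716

Total seconds to the label: (0 × 3600 + 37 × 60 + 25) = 2245.
Frame index = 2245 × 60 + 16 = 134716.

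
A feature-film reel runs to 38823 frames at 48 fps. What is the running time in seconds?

Running time = 38823 / (48) = 808.8125 s.

808.8125 seconds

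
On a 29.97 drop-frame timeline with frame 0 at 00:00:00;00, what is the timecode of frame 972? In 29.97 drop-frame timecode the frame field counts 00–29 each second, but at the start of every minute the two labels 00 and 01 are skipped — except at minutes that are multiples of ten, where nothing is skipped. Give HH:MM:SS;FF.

00:00:32;12

Ten DF minutes hold 17982 frames, so frame 972 lies in block 0 (frames 0–17981) with 972 frames into that block.
The block's first minute is 1800 frames and the rest 1798 each; 972 frames reaches minute 0, so 0 × 18 + 0 × 2 = 0 labels have been skipped so far.
Adding those back, label number 972 + 0 = 972 at 30 labels/s is 32 s + 12 f = 0 h 0 min 32 s frame 12, i.e. 00:00:32;12.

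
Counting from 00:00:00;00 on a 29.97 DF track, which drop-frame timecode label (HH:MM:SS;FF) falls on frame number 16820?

00:09:21;08

Ten DF minutes hold 17982 frames, so frame 16820 lies in block 0 (frames 0–17981) with 16820 frames into that block.
The block's first minute is 1800 frames and the rest 1798 each; 16820 frames reaches minute 9, so 0 × 18 + 9 × 2 = 18 labels have been skipped so far.
Adding those back, label number 16820 + 18 = 16838 at 30 labels/s is 561 s + 8 f = 0 h 9 min 21 s frame 8, i.e. 00:09:21;08.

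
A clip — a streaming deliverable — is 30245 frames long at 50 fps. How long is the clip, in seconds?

604.9 seconds

Running time = 30245 / (50) = 604.9 s.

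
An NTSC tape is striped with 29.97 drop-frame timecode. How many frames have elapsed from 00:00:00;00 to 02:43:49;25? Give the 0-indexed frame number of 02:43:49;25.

Complete 10-minute blocks: 16, each 17982 frames → 287712.
Remaining 3 whole minutes in the current block: 1800 + 2 × 1798 = 5396 frames.
Within the current minute: 49 × 30 + 25 − 2 = 1493 (labels ;00/;01 skipped at this minute). Total = 287712 + 5396 + 1493 = 294601.

294601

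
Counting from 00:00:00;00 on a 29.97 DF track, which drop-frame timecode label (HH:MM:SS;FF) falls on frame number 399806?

03:42:20;06

Ten DF minutes hold 17982 frames, so frame 399806 lies in block 22 (frames 395604–413585) with 4202 frames into that block.
The block's first minute is 1800 frames and the rest 1798 each; 4202 frames reaches minute 2, so 22 × 18 + 2 × 2 = 400 labels have been skipped so far.
Adding those back, label number 399806 + 400 = 400206 at 30 labels/s is 13340 s + 6 f = 3 h 42 min 20 s frame 6, i.e. 03:42:20;06.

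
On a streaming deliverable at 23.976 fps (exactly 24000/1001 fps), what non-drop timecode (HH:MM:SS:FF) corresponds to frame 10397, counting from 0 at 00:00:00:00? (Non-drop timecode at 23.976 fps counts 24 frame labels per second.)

10397 ÷ 24 = 433 full seconds, remainder 5 frames.
433 s = 0 h 7 min 13 s.
Timecode: 00:07:13:05.

00:07:13:05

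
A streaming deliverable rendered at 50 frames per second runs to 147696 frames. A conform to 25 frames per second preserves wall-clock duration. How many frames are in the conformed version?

73848 frames

Target frames = source frames × (target rate / source rate) = 147696 × (25)/(50) = 147696 × 1/2 = 73848.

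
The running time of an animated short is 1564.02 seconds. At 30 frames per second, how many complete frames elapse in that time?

Frames = 1564.02 × 30 = 234603/5 ≈ 46920.6000.
Complete frames: 46920.

46920 frames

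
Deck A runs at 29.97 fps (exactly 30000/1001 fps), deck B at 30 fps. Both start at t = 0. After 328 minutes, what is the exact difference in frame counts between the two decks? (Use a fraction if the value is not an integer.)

328 min = 19680 s.
A emits 30000/1001 × 19680 = 590400000/1001 frames; B emits 30 × 19680 = 590400.
Difference = 590400/1001 frames (≈ 589.8102); B is ahead of A.

590400/1001 frames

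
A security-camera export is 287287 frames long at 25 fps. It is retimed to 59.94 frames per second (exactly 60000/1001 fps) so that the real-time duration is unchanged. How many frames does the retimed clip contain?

Target frames = source frames × (target rate / source rate) = 287287 × (60000/1001)/(25) = 287287 × 2400/1001 = 688800.

688800 frames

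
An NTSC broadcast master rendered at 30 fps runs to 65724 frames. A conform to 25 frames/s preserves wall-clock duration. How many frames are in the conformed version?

54770 frames

Target frames = source frames × (target rate / source rate) = 65724 × (25)/(30) = 65724 × 5/6 = 54770.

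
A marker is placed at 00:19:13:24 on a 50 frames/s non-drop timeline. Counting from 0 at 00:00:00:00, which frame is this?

Total seconds to the label: (0 × 3600 + 19 × 60 + 13) = 1153.
Frame index = 1153 × 50 + 24 = 57674.

57674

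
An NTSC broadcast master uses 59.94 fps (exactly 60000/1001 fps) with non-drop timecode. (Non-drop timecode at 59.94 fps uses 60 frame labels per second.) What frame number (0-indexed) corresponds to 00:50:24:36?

Total seconds to the label: (0 × 3600 + 50 × 60 + 24) = 3024.
Frame index = 3024 × 60 + 36 = 181476.

frame 181476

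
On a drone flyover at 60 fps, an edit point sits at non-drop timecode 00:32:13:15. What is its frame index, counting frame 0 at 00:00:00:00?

Total seconds to the label: (0 × 3600 + 32 × 60 + 13) = 1933.
Frame index = 1933 × 60 + 15 = 115995.

frame 115995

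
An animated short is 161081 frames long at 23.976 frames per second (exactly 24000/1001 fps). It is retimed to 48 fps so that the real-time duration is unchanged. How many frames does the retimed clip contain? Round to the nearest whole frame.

322484 frames

Frames at target rate = 161081 × (48) / (24000/1001) = 161242081/500 ≈ 322484.162.
Nearest whole frame: 322484.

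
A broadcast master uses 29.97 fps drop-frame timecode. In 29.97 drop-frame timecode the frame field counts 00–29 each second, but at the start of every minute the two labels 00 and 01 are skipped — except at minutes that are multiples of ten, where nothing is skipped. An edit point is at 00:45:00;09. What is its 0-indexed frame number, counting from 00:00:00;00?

80927

As if non-drop at 30 labels/s: (0 × 3600 + 45 × 60 + 0) × 30 + 9 = 81009.
Minute boundaries passed: 45; those not divisible by 10: 45 − 4 = 41; dropped labels = 2 × 41 = 82.
Actual frame index = 81009 − 82 = 80927.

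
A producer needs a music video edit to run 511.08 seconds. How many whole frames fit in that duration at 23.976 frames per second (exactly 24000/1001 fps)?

12253 frames

Frames = 511.08 × 24000/1001 = 12265920/1001 ≈ 12253.6663.
Complete frames: 12253.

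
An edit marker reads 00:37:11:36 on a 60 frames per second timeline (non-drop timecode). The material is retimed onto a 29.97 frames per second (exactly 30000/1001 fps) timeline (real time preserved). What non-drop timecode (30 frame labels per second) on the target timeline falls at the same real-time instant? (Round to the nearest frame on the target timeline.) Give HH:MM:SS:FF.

00:37:09:11

Source frame index: (0×3600 + 37×60 + 11) × 60 + 36 = 133896.
Real time: 133896 / (60) = 11158/5 s.
Target frame: (11158/5) × (30000/1001) = 9564000/143 ≈ 66881.119 → 66881.
At 30 labels/s: frame 66881 → 00:37:09:11.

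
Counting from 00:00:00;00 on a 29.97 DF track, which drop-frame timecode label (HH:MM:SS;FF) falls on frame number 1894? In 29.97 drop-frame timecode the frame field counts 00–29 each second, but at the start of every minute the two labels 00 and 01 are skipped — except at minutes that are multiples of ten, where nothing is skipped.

00:01:03;06

Ten DF minutes hold 17982 frames, so frame 1894 lies in block 0 (frames 0–17981) with 1894 frames into that block.
The block's first minute is 1800 frames and the rest 1798 each; 1894 frames reaches minute 1, so 0 × 18 + 1 × 2 = 2 labels have been skipped so far.
Adding those back, label number 1894 + 2 = 1896 at 30 labels/s is 63 s + 6 f = 0 h 1 min 3 s frame 6, i.e. 00:01:03;06.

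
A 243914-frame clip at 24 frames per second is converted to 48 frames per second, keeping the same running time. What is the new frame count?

487828 frames

Target frames = source frames × (target rate / source rate) = 243914 × (48)/(24) = 243914 × 2 = 487828.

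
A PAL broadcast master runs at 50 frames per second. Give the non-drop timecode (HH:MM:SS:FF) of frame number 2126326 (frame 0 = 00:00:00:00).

11:48:46:26

2126326 ÷ 50 = 42526 full seconds, remainder 26 frames.
42526 s = 11 h 48 min 46 s.
Timecode: 11:48:46:26.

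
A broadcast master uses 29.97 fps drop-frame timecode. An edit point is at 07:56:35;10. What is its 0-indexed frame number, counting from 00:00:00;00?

857002

Complete 10-minute blocks: 47, each 17982 frames → 845154.
Remaining 6 whole minutes in the current block: 1800 + 5 × 1798 = 10790 frames.
Within the current minute: 35 × 30 + 10 − 2 = 1058 (labels ;00/;01 skipped at this minute). Total = 845154 + 10790 + 1058 = 857002.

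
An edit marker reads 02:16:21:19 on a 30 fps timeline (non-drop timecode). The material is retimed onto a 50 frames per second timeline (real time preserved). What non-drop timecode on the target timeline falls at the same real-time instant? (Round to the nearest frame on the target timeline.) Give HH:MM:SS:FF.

Source frame index: (2×3600 + 16×60 + 21) × 30 + 19 = 245449.
Real time: 245449 / (30) = 245449/30 s.
Target frame: (245449/30) × (50) = 1227245/3 ≈ 409081.667 → 409082.
At 50 labels/s: frame 409082 → 02:16:21:32.

02:16:21:32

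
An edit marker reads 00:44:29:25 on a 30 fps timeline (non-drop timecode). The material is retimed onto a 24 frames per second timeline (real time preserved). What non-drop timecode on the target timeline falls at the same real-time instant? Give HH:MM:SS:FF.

Source frame index: (0×3600 + 44×60 + 29) × 30 + 25 = 80095.
Real time: 80095 / (30) = 16019/6 s.
Target frame: (16019/6) × (24) = 64076.
At 24 labels/s: frame 64076 → 00:44:29:20.

00:44:29:20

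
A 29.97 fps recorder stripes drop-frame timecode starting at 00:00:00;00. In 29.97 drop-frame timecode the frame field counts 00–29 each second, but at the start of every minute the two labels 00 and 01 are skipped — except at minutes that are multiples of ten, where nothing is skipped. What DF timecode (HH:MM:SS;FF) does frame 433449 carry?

04:01:02;23

Each 10-minute DF block holds 10 × 60 × 30 − 9 × 2 = 17982 frames. 433449 ÷ 17982 → 24 full blocks, remainder 1881.
Within the partial block the first minute is 1800 frames and each further minute 1798, so 1 further minute boundary passed. Total skipped labels = 18 × 24 + 2 × 1 = 434.
Non-drop label index = 433449 + 434 = 433883; at 30 labels/s that is 04:01:02:23, i.e. DF 04:01:02;23.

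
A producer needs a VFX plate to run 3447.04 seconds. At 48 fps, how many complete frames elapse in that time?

165457 frames

Frames = 3447.04 × 48 = 4136448/25 ≈ 165457.9200.
Complete frames: 165457.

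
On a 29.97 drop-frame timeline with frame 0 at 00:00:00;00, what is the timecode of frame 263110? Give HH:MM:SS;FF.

Each 10-minute DF block holds 10 × 60 × 30 − 9 × 2 = 17982 frames. 263110 ÷ 17982 → 14 full blocks, remainder 11362.
Within the partial block the first minute is 1800 frames and each further minute 1798, so 6 further minute boundaries passed. Total skipped labels = 18 × 14 + 2 × 6 = 264.
Non-drop label index = 263110 + 264 = 263374; at 30 labels/s that is 02:26:19:04, i.e. DF 02:26:19;04.

02:26:19;04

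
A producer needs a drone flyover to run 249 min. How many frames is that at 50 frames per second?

249 min = 14940 s.
Frames = 14940 × 50 = 747000.

747000 frames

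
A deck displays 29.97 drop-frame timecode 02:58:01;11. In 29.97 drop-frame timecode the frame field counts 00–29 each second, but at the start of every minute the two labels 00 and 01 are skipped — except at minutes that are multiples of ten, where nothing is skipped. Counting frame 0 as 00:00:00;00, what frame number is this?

Complete 10-minute blocks: 17, each 17982 frames → 305694.
Remaining 8 whole minutes in the current block: 1800 + 7 × 1798 = 14386 frames.
Within the current minute: 1 × 30 + 11 − 2 = 39 (labels ;00/;01 skipped at this minute). Total = 305694 + 14386 + 39 = 320119.

320119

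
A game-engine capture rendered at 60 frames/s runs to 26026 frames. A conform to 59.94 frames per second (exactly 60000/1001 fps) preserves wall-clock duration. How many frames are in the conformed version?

26000 frames

Target frames = source frames × (target rate / source rate) = 26026 × (60000/1001)/(60) = 26026 × 1000/1001 = 26000.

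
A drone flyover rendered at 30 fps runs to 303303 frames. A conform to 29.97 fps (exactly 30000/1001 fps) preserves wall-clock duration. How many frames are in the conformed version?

Target frames = source frames × (target rate / source rate) = 303303 × (30000/1001)/(30) = 303303 × 1000/1001 = 303000.

303000 frames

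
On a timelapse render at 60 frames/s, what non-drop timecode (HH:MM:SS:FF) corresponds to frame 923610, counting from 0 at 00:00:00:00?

923610 ÷ 60 = 15393 full seconds, remainder 30 frames.
15393 s = 4 h 16 min 33 s.
Timecode: 04:16:33:30.

04:16:33:30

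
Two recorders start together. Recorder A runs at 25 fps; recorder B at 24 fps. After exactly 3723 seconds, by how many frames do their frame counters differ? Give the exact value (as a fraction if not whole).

3723 frames

A emits 25 × 3723 = 93075 frames; B emits 24 × 3723 = 89352.
Difference = 3723 frames; B is behind A.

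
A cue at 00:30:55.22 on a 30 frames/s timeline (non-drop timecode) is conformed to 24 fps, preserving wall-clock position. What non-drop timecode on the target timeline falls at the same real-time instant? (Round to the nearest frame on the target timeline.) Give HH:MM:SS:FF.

00:30:55:18

Source frame index: (0×3600 + 30×60 + 55) × 30 + 22 = 55672.
Real time: 55672 / (30) = 27836/15 s.
Target frame: (27836/15) × (24) = 222688/5 ≈ 44537.600 → 44538.
At 24 labels/s: frame 44538 → 00:30:55:18.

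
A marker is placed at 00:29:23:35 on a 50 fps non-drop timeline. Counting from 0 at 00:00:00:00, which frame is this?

Total seconds to the label: (0 × 3600 + 29 × 60 + 23) = 1763.
Frame index = 1763 × 50 + 35 = 88185.

frame 88185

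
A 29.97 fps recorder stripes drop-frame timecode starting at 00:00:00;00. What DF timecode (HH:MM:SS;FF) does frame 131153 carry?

Each 10-minute DF block holds 10 × 60 × 30 − 9 × 2 = 17982 frames. 131153 ÷ 17982 → 7 full blocks, remainder 5279.
Within the partial block the first minute is 1800 frames and each further minute 1798, so 2 further minute boundaries passed. Total skipped labels = 18 × 7 + 2 × 2 = 130.
Non-drop label index = 131153 + 130 = 131283; at 30 labels/s that is 01:12:56:03, i.e. DF 01:12:56;03.

01:12:56;03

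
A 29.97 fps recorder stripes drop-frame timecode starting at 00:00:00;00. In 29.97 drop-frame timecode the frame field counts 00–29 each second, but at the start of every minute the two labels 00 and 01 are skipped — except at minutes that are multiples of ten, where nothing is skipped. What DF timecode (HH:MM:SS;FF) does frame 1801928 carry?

16:42:04;12

Ten DF minutes hold 17982 frames, so frame 1801928 lies in block 100 (frames 1798200–1816181) with 3728 frames into that block.
The block's first minute is 1800 frames and the rest 1798 each; 3728 frames reaches minute 2, so 100 × 18 + 2 × 2 = 1804 labels have been skipped so far.
Adding those back, label number 1801928 + 1804 = 1803732 at 30 labels/s is 60124 s + 12 f = 16 h 42 min 4 s frame 12, i.e. 16:42:04;12.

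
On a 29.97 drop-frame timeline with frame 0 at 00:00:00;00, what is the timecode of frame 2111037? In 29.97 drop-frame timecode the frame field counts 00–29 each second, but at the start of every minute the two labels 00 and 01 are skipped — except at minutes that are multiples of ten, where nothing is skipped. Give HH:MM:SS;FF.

19:33:58;09

Each 10-minute DF block holds 10 × 60 × 30 − 9 × 2 = 17982 frames. 2111037 ÷ 17982 → 117 full blocks, remainder 7143.
Within the partial block the first minute is 1800 frames and each further minute 1798, so 3 further minute boundaries passed. Total skipped labels = 18 × 117 + 2 × 3 = 2112.
Non-drop label index = 2111037 + 2112 = 2113149; at 30 labels/s that is 19:33:58:09, i.e. DF 19:33:58;09.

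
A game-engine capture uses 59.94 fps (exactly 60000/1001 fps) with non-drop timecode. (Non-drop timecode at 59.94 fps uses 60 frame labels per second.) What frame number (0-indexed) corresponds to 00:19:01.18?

68478

Total seconds to the label: (0 × 3600 + 19 × 60 + 1) = 1141.
Frame index = 1141 × 60 + 18 = 68478.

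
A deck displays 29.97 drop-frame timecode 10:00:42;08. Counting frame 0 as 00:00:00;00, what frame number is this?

Complete 10-minute blocks: 60, each 17982 frames → 1078920.
Remaining 0 whole minutes in the current block: 0 frames.
Within the current minute: 42 × 30 + 8 = 1268. Total = 1078920 + 0 + 1268 = 1080188.

1080188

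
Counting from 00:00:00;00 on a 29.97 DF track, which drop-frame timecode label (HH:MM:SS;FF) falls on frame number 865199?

08:01:08;25

Each 10-minute DF block holds 10 × 60 × 30 − 9 × 2 = 17982 frames. 865199 ÷ 17982 → 48 full blocks, remainder 2063.
Within the partial block the first minute is 1800 frames and each further minute 1798, so 1 further minute boundary passed. Total skipped labels = 18 × 48 + 2 × 1 = 866.
Non-drop label index = 865199 + 866 = 866065; at 30 labels/s that is 08:01:08:25, i.e. DF 08:01:08;25.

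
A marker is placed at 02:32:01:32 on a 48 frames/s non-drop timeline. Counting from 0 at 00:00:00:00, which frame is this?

437840

Total seconds to the label: (2 × 3600 + 32 × 60 + 1) = 9121.
Frame index = 9121 × 48 + 32 = 437840.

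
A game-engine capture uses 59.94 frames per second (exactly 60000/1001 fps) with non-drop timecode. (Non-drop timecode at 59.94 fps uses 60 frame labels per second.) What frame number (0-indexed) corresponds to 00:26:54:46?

Total seconds to the label: (0 × 3600 + 26 × 60 + 54) = 1614.
Frame index = 1614 × 60 + 46 = 96886.

96886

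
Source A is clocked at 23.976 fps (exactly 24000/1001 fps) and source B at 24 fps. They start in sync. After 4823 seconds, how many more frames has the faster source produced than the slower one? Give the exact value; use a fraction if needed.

A emits 24000/1001 × 4823 = 1272000/11 frames; B emits 24 × 4823 = 115752.
Difference = 1272/11 frames (≈ 115.6364); B is ahead of A.

1272/11 frames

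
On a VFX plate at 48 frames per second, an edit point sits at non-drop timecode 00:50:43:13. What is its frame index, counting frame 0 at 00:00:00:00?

146077

Total seconds to the label: (0 × 3600 + 50 × 60 + 43) = 3043.
Frame index = 3043 × 48 + 13 = 146077.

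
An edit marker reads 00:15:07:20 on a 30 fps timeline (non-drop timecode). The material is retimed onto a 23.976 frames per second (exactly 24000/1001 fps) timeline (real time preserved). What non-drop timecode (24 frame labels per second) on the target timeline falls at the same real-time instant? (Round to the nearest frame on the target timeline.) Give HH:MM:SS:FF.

Source frame index: (0×3600 + 15×60 + 7) × 30 + 20 = 27230.
Real time: 27230 / (30) = 2723/3 s.
Target frame: (2723/3) × (24000/1001) = 3112000/143 ≈ 21762.238 → 21762.
At 24 labels/s: frame 21762 → 00:15:06:18.

00:15:06:18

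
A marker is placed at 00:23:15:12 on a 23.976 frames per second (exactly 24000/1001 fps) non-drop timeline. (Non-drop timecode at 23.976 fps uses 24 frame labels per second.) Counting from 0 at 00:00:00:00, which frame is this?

33492

Total seconds to the label: (0 × 3600 + 23 × 60 + 15) = 1395.
Frame index = 1395 × 24 + 12 = 33492.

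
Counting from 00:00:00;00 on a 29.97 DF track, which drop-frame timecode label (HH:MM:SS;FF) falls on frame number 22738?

00:12:38;20

Each 10-minute DF block holds 10 × 60 × 30 − 9 × 2 = 17982 frames. 22738 ÷ 17982 → 1 full block, remainder 4756.
Within the partial block the first minute is 1800 frames and each further minute 1798, so 2 further minute boundaries passed. Total skipped labels = 18 × 1 + 2 × 2 = 22.
Non-drop label index = 22738 + 22 = 22760; at 30 labels/s that is 00:12:38:20, i.e. DF 00:12:38;20.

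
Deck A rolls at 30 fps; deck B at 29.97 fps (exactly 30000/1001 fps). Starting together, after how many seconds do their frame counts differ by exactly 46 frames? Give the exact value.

23023/15 seconds

The gap grows by |30000/1001 − 30| = 30/1001 frames per second.
Time for a 46-frame gap: 46 ÷ (30/1001) = 23023/15 s.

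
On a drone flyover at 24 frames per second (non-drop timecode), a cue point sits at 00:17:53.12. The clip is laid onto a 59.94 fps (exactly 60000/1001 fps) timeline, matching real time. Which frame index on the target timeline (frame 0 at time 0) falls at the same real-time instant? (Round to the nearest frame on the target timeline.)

Source frame index: (0×3600 + 17×60 + 53) × 24 + 12 = 25764.
Real time: 25764 / (24) = 2147/2 s.
Target frame: (2147/2) × (60000/1001) = 64410000/1001 ≈ 64345.654 → 64346.

frame 64346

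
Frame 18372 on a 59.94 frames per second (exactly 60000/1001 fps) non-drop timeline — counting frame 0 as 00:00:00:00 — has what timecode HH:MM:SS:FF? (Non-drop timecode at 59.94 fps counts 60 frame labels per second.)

18372 ÷ 60 = 306 full seconds, remainder 12 frames.
306 s = 0 h 5 min 6 s.
Timecode: 00:05:06:12.

00:05:06:12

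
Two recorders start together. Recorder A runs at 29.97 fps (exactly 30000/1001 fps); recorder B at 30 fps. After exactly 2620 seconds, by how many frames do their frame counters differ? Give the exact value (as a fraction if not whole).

A emits 30000/1001 × 2620 = 78600000/1001 frames; B emits 30 × 2620 = 78600.
Difference = 78600/1001 frames (≈ 78.5215); B is ahead of A.

78600/1001 frames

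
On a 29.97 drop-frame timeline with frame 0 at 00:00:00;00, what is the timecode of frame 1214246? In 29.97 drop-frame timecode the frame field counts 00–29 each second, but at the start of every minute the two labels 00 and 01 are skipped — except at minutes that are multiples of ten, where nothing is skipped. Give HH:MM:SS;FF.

11:15:15;12

Ten DF minutes hold 17982 frames, so frame 1214246 lies in block 67 (frames 1204794–1222775) with 9452 frames into that block.
The block's first minute is 1800 frames and the rest 1798 each; 9452 frames reaches minute 5, so 67 × 18 + 5 × 2 = 1216 labels have been skipped so far.
Adding those back, label number 1214246 + 1216 = 1215462 at 30 labels/s is 40515 s + 12 f = 11 h 15 min 15 s frame 12, i.e. 11:15:15;12.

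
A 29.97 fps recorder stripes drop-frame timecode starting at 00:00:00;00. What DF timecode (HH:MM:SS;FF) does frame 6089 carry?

Ten DF minutes hold 17982 frames, so frame 6089 lies in block 0 (frames 0–17981) with 6089 frames into that block.
The block's first minute is 1800 frames and the rest 1798 each; 6089 frames reaches minute 3, so 0 × 18 + 3 × 2 = 6 labels have been skipped so far.
Adding those back, label number 6089 + 6 = 6095 at 30 labels/s is 203 s + 5 f = 0 h 3 min 23 s frame 5, i.e. 00:03:23;05.

00:03:23;05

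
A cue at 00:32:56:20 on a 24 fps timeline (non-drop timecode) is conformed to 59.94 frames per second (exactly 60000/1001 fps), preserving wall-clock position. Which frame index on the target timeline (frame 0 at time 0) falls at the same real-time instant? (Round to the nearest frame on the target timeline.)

Source frame index: (0×3600 + 32×60 + 56) × 24 + 20 = 47444.
Real time: 47444 / (24) = 11861/6 s.
Target frame: (11861/6) × (60000/1001) = 118610000/1001 ≈ 118491.508 → 118492.

frame 118492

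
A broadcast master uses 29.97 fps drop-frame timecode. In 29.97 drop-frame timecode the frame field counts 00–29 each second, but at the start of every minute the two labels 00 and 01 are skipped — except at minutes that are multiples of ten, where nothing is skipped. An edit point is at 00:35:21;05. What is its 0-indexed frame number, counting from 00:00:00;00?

As if non-drop at 30 labels/s: (0 × 3600 + 35 × 60 + 21) × 30 + 5 = 63635.
Minute boundaries passed: 35; those not divisible by 10: 35 − 3 = 32; dropped labels = 2 × 32 = 64.
Actual frame index = 63635 − 64 = 63571.

63571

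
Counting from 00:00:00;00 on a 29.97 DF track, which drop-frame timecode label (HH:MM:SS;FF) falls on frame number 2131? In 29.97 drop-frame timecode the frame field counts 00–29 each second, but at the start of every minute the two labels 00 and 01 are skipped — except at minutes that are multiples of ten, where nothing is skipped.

00:01:11;03

Ten DF minutes hold 17982 frames, so frame 2131 lies in block 0 (frames 0–17981) with 2131 frames into that block.
The block's first minute is 1800 frames and the rest 1798 each; 2131 frames reaches minute 1, so 0 × 18 + 1 × 2 = 2 labels have been skipped so far.
Adding those back, label number 2131 + 2 = 2133 at 30 labels/s is 71 s + 3 f = 0 h 1 min 11 s frame 3, i.e. 00:01:11;03.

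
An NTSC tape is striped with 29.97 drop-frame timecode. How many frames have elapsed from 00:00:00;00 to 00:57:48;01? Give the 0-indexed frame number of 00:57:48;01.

As if non-drop at 30 labels/s: (0 × 3600 + 57 × 60 + 48) × 30 + 1 = 104041.
Minute boundaries passed: 57; those not divisible by 10: 57 − 5 = 52; dropped labels = 2 × 52 = 104.
Actual frame index = 104041 − 104 = 103937.

103937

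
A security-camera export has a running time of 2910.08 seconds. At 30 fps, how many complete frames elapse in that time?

87302 frames

Frames = 2910.08 × 30 = 436512/5 ≈ 87302.4000.
Complete frames: 87302.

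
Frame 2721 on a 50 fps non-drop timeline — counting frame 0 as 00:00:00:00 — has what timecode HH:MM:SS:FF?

2721 ÷ 50 = 54 full seconds, remainder 21 frames.
54 s = 0 h 0 min 54 s.
Timecode: 00:00:54:21.

00:00:54:21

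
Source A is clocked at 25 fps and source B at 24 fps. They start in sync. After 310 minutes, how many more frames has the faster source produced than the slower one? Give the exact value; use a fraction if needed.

18600 frames

310 min = 18600 s.
A emits 25 × 18600 = 465000 frames; B emits 24 × 18600 = 446400.
Difference = 18600 frames; B is behind A.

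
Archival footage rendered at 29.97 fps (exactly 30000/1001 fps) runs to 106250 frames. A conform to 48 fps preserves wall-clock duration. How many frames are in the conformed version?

170170 frames

Target frames = source frames × (target rate / source rate) = 106250 × (48)/(30000/1001) = 106250 × 1001/625 = 170170.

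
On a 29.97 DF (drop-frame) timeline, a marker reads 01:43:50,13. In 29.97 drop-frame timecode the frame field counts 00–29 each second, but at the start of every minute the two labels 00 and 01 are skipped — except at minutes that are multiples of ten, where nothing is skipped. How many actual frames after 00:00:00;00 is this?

186727

As if non-drop at 30 labels/s: (1 × 3600 + 43 × 60 + 50) × 30 + 13 = 186913.
Minute boundaries passed: 103; those not divisible by 10: 103 − 10 = 93; dropped labels = 2 × 93 = 186.
Actual frame index = 186913 − 186 = 186727.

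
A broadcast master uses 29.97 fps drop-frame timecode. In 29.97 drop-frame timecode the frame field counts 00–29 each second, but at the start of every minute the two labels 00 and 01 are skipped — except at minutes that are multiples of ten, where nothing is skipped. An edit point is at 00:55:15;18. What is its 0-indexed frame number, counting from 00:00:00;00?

Complete 10-minute blocks: 5, each 17982 frames → 89910.
Remaining 5 whole minutes in the current block: 1800 + 4 × 1798 = 8992 frames.
Within the current minute: 15 × 30 + 18 − 2 = 466 (labels ;00/;01 skipped at this minute). Total = 89910 + 8992 + 466 = 99368.

99368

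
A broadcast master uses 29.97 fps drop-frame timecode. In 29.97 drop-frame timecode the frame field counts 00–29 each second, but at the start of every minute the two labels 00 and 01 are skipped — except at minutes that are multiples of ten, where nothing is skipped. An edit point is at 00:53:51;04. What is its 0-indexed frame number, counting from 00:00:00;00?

96838

Complete 10-minute blocks: 5, each 17982 frames → 89910.
Remaining 3 whole minutes in the current block: 1800 + 2 × 1798 = 5396 frames.
Within the current minute: 51 × 30 + 4 − 2 = 1532 (labels ;00/;01 skipped at this minute). Total = 89910 + 5396 + 1532 = 96838.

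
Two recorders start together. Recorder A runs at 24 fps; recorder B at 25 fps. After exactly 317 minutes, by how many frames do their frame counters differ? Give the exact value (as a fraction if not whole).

19020 frames

317 min = 19020 s.
A emits 24 × 19020 = 456480 frames; B emits 25 × 19020 = 475500.
Difference = 19020 frames; B is ahead of A.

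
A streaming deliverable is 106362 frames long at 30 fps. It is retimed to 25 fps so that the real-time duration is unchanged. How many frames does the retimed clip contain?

88635 frames

Target frames = source frames × (target rate / source rate) = 106362 × (25)/(30) = 106362 × 5/6 = 88635.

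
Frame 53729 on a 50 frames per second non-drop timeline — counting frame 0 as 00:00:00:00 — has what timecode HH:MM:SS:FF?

53729 ÷ 50 = 1074 full seconds, remainder 29 frames.
1074 s = 0 h 17 min 54 s.
Timecode: 00:17:54:29.

00:17:54:29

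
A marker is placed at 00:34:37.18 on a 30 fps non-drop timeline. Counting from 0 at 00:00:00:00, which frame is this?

62328

Total seconds to the label: (0 × 3600 + 34 × 60 + 37) = 2077.
Frame index = 2077 × 30 + 18 = 62328.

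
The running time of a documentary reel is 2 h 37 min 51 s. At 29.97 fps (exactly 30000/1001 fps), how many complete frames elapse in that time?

283846 frames

2 h 37 min 51 s = 9471 s.
Frames = 9471 × 30000/1001 = 3690000/13 ≈ 283846.1538.
Complete frames: 283846.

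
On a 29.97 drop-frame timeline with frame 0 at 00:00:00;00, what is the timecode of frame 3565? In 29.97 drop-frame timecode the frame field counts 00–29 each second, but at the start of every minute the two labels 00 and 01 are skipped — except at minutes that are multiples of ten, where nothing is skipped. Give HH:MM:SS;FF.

00:01:58;27

Ten DF minutes hold 17982 frames, so frame 3565 lies in block 0 (frames 0–17981) with 3565 frames into that block.
The block's first minute is 1800 frames and the rest 1798 each; 3565 frames reaches minute 1, so 0 × 18 + 1 × 2 = 2 labels have been skipped so far.
Adding those back, label number 3565 + 2 = 3567 at 30 labels/s is 118 s + 27 f = 0 h 1 min 58 s frame 27, i.e. 00:01:58;27.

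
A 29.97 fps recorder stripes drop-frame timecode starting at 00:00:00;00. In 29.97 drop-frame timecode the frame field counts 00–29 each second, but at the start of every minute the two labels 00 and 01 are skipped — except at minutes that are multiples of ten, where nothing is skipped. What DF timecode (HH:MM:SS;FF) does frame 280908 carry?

02:36:13;00

Each 10-minute DF block holds 10 × 60 × 30 − 9 × 2 = 17982 frames. 280908 ÷ 17982 → 15 full blocks, remainder 11178.
Within the partial block the first minute is 1800 frames and each further minute 1798, so 6 further minute boundaries passed. Total skipped labels = 18 × 15 + 2 × 6 = 282.
Non-drop label index = 280908 + 282 = 281190; at 30 labels/s that is 02:36:13:00, i.e. DF 02:36:13;00.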